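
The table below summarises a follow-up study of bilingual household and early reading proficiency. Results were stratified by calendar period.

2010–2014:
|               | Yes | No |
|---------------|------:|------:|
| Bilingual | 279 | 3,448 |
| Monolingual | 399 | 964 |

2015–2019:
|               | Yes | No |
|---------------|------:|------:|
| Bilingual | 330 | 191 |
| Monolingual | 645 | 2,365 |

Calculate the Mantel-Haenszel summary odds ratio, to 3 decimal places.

OR_MH = Σ(aᵢdᵢ/nᵢ) / Σ(bᵢcᵢ/nᵢ), where nᵢ is the stratum total.
Stratum 1 (2010–2014): n = 5090; a·d/n = 279·964/5090 = 52.8401; b·c/n = 3448·399/5090 = 270.2853
Stratum 2 (2015–2019): n = 3531; a·d/n = 330·2365/3531 = 221.0280; b·c/n = 191·645/3531 = 34.8895
OR_MH = (52.8401 + 221.0280) / (270.2853 + 34.8895) = 273.8681 / 305.1748 = 0.89741

0.897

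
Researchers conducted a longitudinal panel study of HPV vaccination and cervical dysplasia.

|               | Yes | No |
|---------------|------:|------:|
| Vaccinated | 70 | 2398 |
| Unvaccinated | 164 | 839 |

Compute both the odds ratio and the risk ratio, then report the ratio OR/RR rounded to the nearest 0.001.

Cells: a = 70, b = 2398, c = 164, d = 839.
OR = (70·839)/(2398·164) = 58730/393272 = 0.14934
Risk in exposed = 70/2468 = 0.02836; risk in unexposed = 164/1003 = 0.16351; RR = 0.17346
OR/RR = 0.14934 / 0.17346 = 0.86091
The outcome is not rare, so the OR lies further from 1 than the RR.

0.861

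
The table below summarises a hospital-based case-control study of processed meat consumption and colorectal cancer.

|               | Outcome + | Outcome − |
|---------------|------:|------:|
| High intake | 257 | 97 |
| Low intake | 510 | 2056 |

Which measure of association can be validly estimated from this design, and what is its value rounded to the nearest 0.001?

Cells: a = 257, b = 97, c = 510, d = 2056.
This is a hospital-based case-control study: participants were sampled on outcome status, so risks in the source population cannot be estimated directly — relative risk is not valid here. The odds ratio is the appropriate measure.
OR = (a·d)/(b·c) = (257 × 2056) / (97 × 510) = 528392 / 49470 = 10.68106

10.681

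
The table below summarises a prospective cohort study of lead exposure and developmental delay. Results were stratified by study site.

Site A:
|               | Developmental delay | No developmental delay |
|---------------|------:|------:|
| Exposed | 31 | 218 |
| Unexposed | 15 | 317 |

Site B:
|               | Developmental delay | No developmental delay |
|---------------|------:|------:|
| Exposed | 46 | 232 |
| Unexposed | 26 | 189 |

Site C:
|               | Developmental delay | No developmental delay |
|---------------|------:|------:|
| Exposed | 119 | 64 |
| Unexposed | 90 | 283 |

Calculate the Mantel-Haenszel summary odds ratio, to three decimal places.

OR_MH = Σ(aᵢdᵢ/nᵢ) / Σ(bᵢcᵢ/nᵢ), where nᵢ is the stratum total.
Stratum 1 (Site A): n = 581; a·d/n = 31·317/581 = 16.9139; b·c/n = 218·15/581 = 5.6282
Stratum 2 (Site B): n = 493; a·d/n = 46·189/493 = 17.6349; b·c/n = 232·26/493 = 12.2353
Stratum 3 (Site C): n = 556; a·d/n = 119·283/556 = 60.5701; b·c/n = 64·90/556 = 10.3597
OR_MH = (16.9139 + 17.6349 + 60.5701) / (5.6282 + 12.2353 + 10.3597) = 95.1190 / 28.2232 = 3.37024

3.370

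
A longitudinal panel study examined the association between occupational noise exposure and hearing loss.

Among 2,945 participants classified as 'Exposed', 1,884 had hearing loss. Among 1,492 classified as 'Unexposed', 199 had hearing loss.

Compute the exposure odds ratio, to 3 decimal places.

11.537

From the description: a = 1884, b = 1061, c = 199, d = 1293.
OR = (a·d)/(b·c) = (1884 × 1293) / (1061 × 199) = 2436012 / 211139 = 11.53748
The odds of hearing loss are about 11.54 times as high in the exposed group.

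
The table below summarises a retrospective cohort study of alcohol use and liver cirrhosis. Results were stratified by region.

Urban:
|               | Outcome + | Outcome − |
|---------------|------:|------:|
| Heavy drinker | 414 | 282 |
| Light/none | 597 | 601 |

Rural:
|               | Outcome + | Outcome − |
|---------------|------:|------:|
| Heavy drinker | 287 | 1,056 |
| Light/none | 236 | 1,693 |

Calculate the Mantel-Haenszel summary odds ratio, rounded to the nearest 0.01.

1.70

OR_MH = Σ(aᵢdᵢ/nᵢ) / Σ(bᵢcᵢ/nᵢ), where nᵢ is the stratum total.
Stratum 1 (Urban): n = 1894; a·d/n = 414·601/1894 = 131.3696; b·c/n = 282·597/1894 = 88.8881
Stratum 2 (Rural): n = 3272; a·d/n = 287·1693/3272 = 148.4997; b·c/n = 1056·236/3272 = 76.1663
OR_MH = (131.3696 + 148.4997) / (88.8881 + 76.1663) = 279.8693 / 165.0543 = 1.69562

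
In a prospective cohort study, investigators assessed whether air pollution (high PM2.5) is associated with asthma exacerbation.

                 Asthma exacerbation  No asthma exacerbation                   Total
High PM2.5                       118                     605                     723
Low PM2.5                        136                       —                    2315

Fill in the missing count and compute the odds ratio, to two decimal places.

The missing cell is in the unexposed row: 2315 − 136 = 2179.
So a = 118, b = 605, c = 136, d = 2179.
OR = (a·d)/(b·c) = (118 × 2179) / (605 × 136) = 257122 / 82280 = 3.12496

3.12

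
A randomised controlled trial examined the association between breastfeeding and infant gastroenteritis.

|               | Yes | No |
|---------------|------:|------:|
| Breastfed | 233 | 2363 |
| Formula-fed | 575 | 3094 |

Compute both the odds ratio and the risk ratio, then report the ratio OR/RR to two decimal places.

0.93

Cells: a = 233, b = 2363, c = 575, d = 3094.
OR = (233·3094)/(2363·575) = 720902/1358725 = 0.53057
Risk in exposed = 233/2596 = 0.08975; risk in unexposed = 575/3669 = 0.15672; RR = 0.57271
OR/RR = 0.53057 / 0.57271 = 0.92643
The outcome is not rare, so the OR lies further from 1 than the RR.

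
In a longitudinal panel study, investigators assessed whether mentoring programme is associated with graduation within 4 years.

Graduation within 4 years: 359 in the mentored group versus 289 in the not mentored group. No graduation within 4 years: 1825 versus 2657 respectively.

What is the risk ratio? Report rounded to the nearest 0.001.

From the description: a = 359, b = 1825, c = 289, d = 2657.
Risk in exposed = 359/2184 = 0.16438; risk in unexposed = 289/2946 = 0.09810.
RR = 0.16438 / 0.09810 = 1.67562
The risk among the exposed is 1.68 times that among the unexposed.

1.676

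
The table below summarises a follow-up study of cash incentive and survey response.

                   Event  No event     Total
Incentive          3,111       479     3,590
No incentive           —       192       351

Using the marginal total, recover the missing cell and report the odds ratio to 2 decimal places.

The missing cell is in the unexposed row: 351 − 192 = 159.
So a = 3111, b = 479, c = 159, d = 192.
OR = (a·d)/(b·c) = (3111 × 192) / (479 × 159) = 597312 / 76161 = 7.84275

7.84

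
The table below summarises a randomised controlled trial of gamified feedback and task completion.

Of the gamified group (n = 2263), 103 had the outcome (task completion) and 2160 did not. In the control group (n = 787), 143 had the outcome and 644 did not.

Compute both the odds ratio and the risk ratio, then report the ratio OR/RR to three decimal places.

From the description: a = 103, b = 2160, c = 143, d = 644.
OR = (103·644)/(2160·143) = 66332/308880 = 0.21475
Risk in exposed = 103/2263 = 0.04551; risk in unexposed = 143/787 = 0.18170; RR = 0.25049
OR/RR = 0.21475 / 0.25049 = 0.85732
The outcome is not rare, so the OR lies further from 1 than the RR.

0.857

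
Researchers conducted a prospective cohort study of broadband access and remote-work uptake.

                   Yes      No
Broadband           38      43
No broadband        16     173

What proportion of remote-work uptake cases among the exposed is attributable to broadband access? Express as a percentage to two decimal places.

Cells: a = 38, b = 43, c = 16, d = 173.
Risk in exposed = 38/81 = 0.46914; risk in unexposed = 16/189 = 0.08466.
RR = 0.46914/0.08466 = 5.54167
AR% = (RR − 1)/RR × 100 = (5.54167 − 1)/5.54167 × 100 = 81.9549%

81.95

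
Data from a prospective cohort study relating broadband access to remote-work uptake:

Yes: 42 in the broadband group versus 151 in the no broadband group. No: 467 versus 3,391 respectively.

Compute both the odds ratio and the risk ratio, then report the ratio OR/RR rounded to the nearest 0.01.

1.04

From the description: a = 42, b = 467, c = 151, d = 3391.
OR = (42·3391)/(467·151) = 142422/70517 = 2.01968
Risk in exposed = 42/509 = 0.08251; risk in unexposed = 151/3542 = 0.04263; RR = 1.93554
OR/RR = 2.01968 / 1.93554 = 1.04347
The outcome is rare in both groups, so OR ≈ RR (ratio near 1).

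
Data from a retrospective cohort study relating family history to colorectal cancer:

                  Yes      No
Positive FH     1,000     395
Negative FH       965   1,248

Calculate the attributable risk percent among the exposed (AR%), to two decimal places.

39.17

Cells: a = 1000, b = 395, c = 965, d = 1248.
Risk in exposed = 1000/1395 = 0.71685; risk in unexposed = 965/2213 = 0.43606.
RR = 0.71685/0.43606 = 1.64392
AR% = (RR − 1)/RR × 100 = (1.64392 − 1)/1.64392 × 100 = 39.1697%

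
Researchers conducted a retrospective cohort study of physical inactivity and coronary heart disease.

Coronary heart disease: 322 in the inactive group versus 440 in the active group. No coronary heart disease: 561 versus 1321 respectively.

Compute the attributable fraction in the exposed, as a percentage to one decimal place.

31.5

From the description: a = 322, b = 561, c = 440, d = 1321.
Risk in exposed = 322/883 = 0.36467; risk in unexposed = 440/1761 = 0.24986.
RR = 0.36467/0.24986 = 1.45949
AR% = (RR − 1)/RR × 100 = (1.45949 − 1)/1.45949 × 100 = 31.4830%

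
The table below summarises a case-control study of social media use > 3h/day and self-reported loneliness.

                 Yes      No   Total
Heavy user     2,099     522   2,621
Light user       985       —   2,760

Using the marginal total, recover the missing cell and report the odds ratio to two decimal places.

The missing cell is in the unexposed row: 2760 − 985 = 1775.
So a = 2099, b = 522, c = 985, d = 1775.
OR = (a·d)/(b·c) = (2099 × 1775) / (522 × 985) = 3725725 / 514170 = 7.24610

7.25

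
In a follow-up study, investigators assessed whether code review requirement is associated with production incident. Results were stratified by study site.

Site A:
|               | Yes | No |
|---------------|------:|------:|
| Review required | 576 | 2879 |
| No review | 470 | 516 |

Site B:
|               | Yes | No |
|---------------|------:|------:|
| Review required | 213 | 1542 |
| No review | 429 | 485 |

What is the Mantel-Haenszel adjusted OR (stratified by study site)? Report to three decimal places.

0.191

OR_MH = Σ(aᵢdᵢ/nᵢ) / Σ(bᵢcᵢ/nᵢ), where nᵢ is the stratum total.
Stratum 1 (Site A): n = 4441; a·d/n = 576·516/4441 = 66.9255; b·c/n = 2879·470/4441 = 304.6904
Stratum 2 (Site B): n = 2669; a·d/n = 213·485/2669 = 38.7055; b·c/n = 1542·429/2669 = 247.8524
OR_MH = (66.9255 + 38.7055) / (304.6904 + 247.8524) = 105.6310 / 552.5428 = 0.19117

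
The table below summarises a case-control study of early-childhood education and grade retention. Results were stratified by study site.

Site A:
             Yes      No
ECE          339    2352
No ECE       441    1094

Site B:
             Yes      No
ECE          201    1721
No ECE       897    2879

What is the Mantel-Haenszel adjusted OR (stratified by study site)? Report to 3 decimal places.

OR_MH = Σ(aᵢdᵢ/nᵢ) / Σ(bᵢcᵢ/nᵢ), where nᵢ is the stratum total.
Stratum 1 (Site A): n = 4226; a·d/n = 339·1094/4226 = 87.7582; b·c/n = 2352·441/4226 = 245.4406
Stratum 2 (Site B): n = 5698; a·d/n = 201·2879/5698 = 101.5583; b·c/n = 1721·897/5698 = 270.9261
OR_MH = (87.7582 + 101.5583) / (245.4406 + 270.9261) = 189.3164 / 516.3667 = 0.36663

0.367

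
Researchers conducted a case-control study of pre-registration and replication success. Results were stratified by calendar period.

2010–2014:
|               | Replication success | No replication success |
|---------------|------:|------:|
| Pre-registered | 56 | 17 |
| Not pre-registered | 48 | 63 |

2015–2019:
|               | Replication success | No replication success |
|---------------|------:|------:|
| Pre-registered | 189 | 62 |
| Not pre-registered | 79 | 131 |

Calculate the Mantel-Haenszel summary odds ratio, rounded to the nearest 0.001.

OR_MH = Σ(aᵢdᵢ/nᵢ) / Σ(bᵢcᵢ/nᵢ), where nᵢ is the stratum total.
Stratum 1 (2010–2014): n = 184; a·d/n = 56·63/184 = 19.1739; b·c/n = 17·48/184 = 4.4348
Stratum 2 (2015–2019): n = 461; a·d/n = 189·131/461 = 53.7072; b·c/n = 62·79/461 = 10.6247
OR_MH = (19.1739 + 53.7072) / (4.4348 + 10.6247) = 72.8811 / 15.0595 = 4.83954

4.840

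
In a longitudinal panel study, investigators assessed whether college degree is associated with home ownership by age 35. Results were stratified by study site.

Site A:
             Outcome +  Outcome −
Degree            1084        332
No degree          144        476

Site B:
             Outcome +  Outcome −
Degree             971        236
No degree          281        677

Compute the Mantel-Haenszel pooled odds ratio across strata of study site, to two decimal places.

OR_MH = Σ(aᵢdᵢ/nᵢ) / Σ(bᵢcᵢ/nᵢ), where nᵢ is the stratum total.
Stratum 1 (Site A): n = 2036; a·d/n = 1084·476/2036 = 253.4303; b·c/n = 332·144/2036 = 23.4813
Stratum 2 (Site B): n = 2165; a·d/n = 971·677/2165 = 303.6337; b·c/n = 236·281/2165 = 30.6309
OR_MH = (253.4303 + 303.6337) / (23.4813 + 30.6309) = 557.0640 / 54.1123 = 10.29459

10.29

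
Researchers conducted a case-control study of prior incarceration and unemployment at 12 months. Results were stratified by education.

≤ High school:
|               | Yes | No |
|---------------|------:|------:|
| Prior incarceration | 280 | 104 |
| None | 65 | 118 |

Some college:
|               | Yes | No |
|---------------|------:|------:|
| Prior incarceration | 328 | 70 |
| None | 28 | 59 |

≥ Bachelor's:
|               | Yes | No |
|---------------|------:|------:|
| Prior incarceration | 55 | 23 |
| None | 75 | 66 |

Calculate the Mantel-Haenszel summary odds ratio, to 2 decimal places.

4.81

OR_MH = Σ(aᵢdᵢ/nᵢ) / Σ(bᵢcᵢ/nᵢ), where nᵢ is the stratum total.
Stratum 1 (≤ High school): n = 567; a·d/n = 280·118/567 = 58.2716; b·c/n = 104·65/567 = 11.9224
Stratum 2 (Some college): n = 485; a·d/n = 328·59/485 = 39.9010; b·c/n = 70·28/485 = 4.0412
Stratum 3 (≥ Bachelor's): n = 219; a·d/n = 55·66/219 = 16.5753; b·c/n = 23·75/219 = 7.8767
OR_MH = (58.2716 + 39.9010 + 16.5753) / (11.9224 + 4.0412 + 7.8767) = 114.7480 / 23.8403 = 4.81318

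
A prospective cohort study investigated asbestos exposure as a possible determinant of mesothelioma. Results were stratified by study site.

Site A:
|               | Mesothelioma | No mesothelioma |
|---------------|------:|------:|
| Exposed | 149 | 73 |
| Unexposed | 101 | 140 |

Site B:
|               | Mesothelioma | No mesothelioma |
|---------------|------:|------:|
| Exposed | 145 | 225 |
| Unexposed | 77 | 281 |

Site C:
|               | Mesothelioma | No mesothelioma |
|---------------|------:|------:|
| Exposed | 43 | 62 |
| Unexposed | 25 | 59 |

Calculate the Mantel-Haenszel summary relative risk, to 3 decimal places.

RR_MH = Σ(aᵢ·n₀ᵢ/nᵢ) / Σ(cᵢ·n₁ᵢ/nᵢ), with n₁ᵢ = aᵢ+bᵢ (exposed), n₀ᵢ = cᵢ+dᵢ (unexposed), nᵢ = n₁ᵢ+n₀ᵢ.
Stratum 1 (Site A): n₁ = 222, n₀ = 241, n = 463; a·n₀/n = 149·241/463 = 77.5572; c·n₁/n = 101·222/463 = 48.4276
Stratum 2 (Site B): n₁ = 370, n₀ = 358, n = 728; a·n₀/n = 145·358/728 = 71.3049; c·n₁/n = 77·370/728 = 39.1346
Stratum 3 (Site C): n₁ = 105, n₀ = 84, n = 189; a·n₀/n = 43·84/189 = 19.1111; c·n₁/n = 25·105/189 = 13.8889
RR_MH = (77.5572 + 71.3049 + 19.1111) / (48.4276 + 39.1346 + 13.8889) = 167.9733 / 101.4512 = 1.65571

1.656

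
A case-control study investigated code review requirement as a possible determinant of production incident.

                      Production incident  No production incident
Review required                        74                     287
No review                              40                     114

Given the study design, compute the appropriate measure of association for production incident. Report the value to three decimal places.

Cells: a = 74, b = 287, c = 40, d = 114.
This is a case-control study: participants were sampled on outcome status, so risks in the source population cannot be estimated directly — relative risk is not valid here. The odds ratio is the appropriate measure.
OR = (a·d)/(b·c) = (74 × 114) / (287 × 40) = 8436 / 11480 = 0.73484

0.735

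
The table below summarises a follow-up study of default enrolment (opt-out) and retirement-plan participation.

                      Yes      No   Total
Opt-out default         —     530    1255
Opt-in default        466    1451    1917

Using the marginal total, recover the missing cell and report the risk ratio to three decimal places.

2.376

The missing cell is in the exposed row: 1255 − 530 = 725.
So a = 725, b = 530, c = 466, d = 1451.
RR = [a/(a+b)] / [c/(c+d)] = (725/1255) / (466/1917) = 0.57769/0.24309 = 2.37646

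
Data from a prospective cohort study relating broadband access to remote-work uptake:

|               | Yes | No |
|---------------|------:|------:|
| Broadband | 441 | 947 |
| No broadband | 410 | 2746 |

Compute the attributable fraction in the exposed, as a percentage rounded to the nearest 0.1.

Cells: a = 441, b = 947, c = 410, d = 2746.
Risk in exposed = 441/1388 = 0.31772; risk in unexposed = 410/3156 = 0.12991.
RR = 0.31772/0.12991 = 2.44569
AR% = (RR − 1)/RR × 100 = (2.44569 − 1)/2.44569 × 100 = 59.1118%

59.1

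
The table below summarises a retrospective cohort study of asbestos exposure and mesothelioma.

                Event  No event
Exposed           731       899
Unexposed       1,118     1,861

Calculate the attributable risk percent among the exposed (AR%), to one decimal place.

Cells: a = 731, b = 899, c = 1118, d = 1861.
Risk in exposed = 731/1630 = 0.44847; risk in unexposed = 1118/2979 = 0.37529.
RR = 0.44847/0.37529 = 1.19497
AR% = (RR − 1)/RR × 100 = (1.19497 − 1)/1.19497 × 100 = 16.3162%

16.3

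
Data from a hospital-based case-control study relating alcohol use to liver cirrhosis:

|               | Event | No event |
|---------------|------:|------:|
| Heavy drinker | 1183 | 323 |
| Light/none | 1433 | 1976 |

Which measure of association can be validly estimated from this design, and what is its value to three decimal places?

Cells: a = 1183, b = 323, c = 1433, d = 1976.
This is a hospital-based case-control study: participants were sampled on outcome status, so risks in the source population cannot be estimated directly — relative risk is not valid here. The odds ratio is the appropriate measure.
OR = (a·d)/(b·c) = (1183 × 1976) / (323 × 1433) = 2337608 / 462859 = 5.05037

5.050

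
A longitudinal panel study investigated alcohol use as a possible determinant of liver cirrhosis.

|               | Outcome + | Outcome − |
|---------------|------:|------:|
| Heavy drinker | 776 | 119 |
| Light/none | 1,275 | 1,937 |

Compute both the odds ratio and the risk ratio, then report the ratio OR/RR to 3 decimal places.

Cells: a = 776, b = 119, c = 1275, d = 1937.
OR = (776·1937)/(119·1275) = 1503112/151725 = 9.90682
Risk in exposed = 776/895 = 0.86704; risk in unexposed = 1275/3212 = 0.39695; RR = 2.18426
OR/RR = 9.90682 / 2.18426 = 4.53555
The outcome is not rare, so the OR lies further from 1 than the RR.

4.536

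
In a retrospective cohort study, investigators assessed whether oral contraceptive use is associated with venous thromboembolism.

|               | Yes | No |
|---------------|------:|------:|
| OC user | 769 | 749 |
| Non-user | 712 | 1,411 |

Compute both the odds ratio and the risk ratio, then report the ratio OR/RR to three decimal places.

Cells: a = 769, b = 749, c = 712, d = 1411.
OR = (769·1411)/(749·712) = 1085059/533288 = 2.03466
Risk in exposed = 769/1518 = 0.50659; risk in unexposed = 712/2123 = 0.33537; RR = 1.51051
OR/RR = 2.03466 / 1.51051 = 1.34700
The outcome is not rare, so the OR lies further from 1 than the RR.

1.347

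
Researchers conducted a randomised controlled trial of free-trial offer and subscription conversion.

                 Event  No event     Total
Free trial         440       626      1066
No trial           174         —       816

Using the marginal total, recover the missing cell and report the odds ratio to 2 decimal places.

2.59

The missing cell is in the unexposed row: 816 − 174 = 642.
So a = 440, b = 626, c = 174, d = 642.
OR = (a·d)/(b·c) = (440 × 642) / (626 × 174) = 282480 / 108924 = 2.59337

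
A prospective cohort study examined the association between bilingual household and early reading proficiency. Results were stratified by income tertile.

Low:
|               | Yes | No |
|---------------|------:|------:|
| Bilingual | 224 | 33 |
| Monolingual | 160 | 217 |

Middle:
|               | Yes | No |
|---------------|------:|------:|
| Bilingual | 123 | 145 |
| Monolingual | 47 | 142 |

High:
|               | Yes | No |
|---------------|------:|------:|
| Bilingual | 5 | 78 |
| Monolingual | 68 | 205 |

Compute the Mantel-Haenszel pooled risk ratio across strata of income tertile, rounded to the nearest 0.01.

1.74

RR_MH = Σ(aᵢ·n₀ᵢ/nᵢ) / Σ(cᵢ·n₁ᵢ/nᵢ), with n₁ᵢ = aᵢ+bᵢ (exposed), n₀ᵢ = cᵢ+dᵢ (unexposed), nᵢ = n₁ᵢ+n₀ᵢ.
Stratum 1 (Low): n₁ = 257, n₀ = 377, n = 634; a·n₀/n = 224·377/634 = 133.1987; c·n₁/n = 160·257/634 = 64.8580
Stratum 2 (Middle): n₁ = 268, n₀ = 189, n = 457; a·n₀/n = 123·189/457 = 50.8687; c·n₁/n = 47·268/457 = 27.5624
Stratum 3 (High): n₁ = 83, n₀ = 273, n = 356; a·n₀/n = 5·273/356 = 3.8343; c·n₁/n = 68·83/356 = 15.8539
RR_MH = (133.1987 + 50.8687 + 3.8343) / (64.8580 + 27.5624 + 15.8539) = 187.9017 / 108.2743 = 1.73542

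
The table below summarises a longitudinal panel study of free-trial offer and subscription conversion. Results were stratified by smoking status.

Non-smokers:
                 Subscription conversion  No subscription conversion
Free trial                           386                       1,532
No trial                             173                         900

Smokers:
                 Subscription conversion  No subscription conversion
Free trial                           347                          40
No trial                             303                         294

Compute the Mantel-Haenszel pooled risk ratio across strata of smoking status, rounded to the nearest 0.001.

RR_MH = Σ(aᵢ·n₀ᵢ/nᵢ) / Σ(cᵢ·n₁ᵢ/nᵢ), with n₁ᵢ = aᵢ+bᵢ (exposed), n₀ᵢ = cᵢ+dᵢ (unexposed), nᵢ = n₁ᵢ+n₀ᵢ.
Stratum 1 (Non-smokers): n₁ = 1918, n₀ = 1073, n = 2991; a·n₀/n = 386·1073/2991 = 138.4748; c·n₁/n = 173·1918/2991 = 110.9375
Stratum 2 (Smokers): n₁ = 387, n₀ = 597, n = 984; a·n₀/n = 347·597/984 = 210.5274; c·n₁/n = 303·387/984 = 119.1677
RR_MH = (138.4748 + 210.5274) / (110.9375 + 119.1677) = 349.0022 / 230.1052 = 1.51671

1.517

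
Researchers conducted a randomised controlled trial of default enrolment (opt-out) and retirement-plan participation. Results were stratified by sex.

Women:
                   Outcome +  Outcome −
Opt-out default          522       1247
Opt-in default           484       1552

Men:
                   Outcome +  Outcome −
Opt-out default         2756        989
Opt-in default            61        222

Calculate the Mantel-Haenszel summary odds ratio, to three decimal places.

OR_MH = Σ(aᵢdᵢ/nᵢ) / Σ(bᵢcᵢ/nᵢ), where nᵢ is the stratum total.
Stratum 1 (Women): n = 3805; a·d/n = 522·1552/3805 = 212.9156; b·c/n = 1247·484/3805 = 158.6197
Stratum 2 (Men): n = 4028; a·d/n = 2756·222/4028 = 151.8947; b·c/n = 989·61/4028 = 14.9774
OR_MH = (212.9156 + 151.8947) / (158.6197 + 14.9774) = 364.8104 / 173.5971 = 2.10148

2.101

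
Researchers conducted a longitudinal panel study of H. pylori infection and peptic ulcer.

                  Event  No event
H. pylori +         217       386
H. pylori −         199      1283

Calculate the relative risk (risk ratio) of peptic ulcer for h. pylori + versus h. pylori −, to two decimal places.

Cells: a = 217, b = 386, c = 199, d = 1283.
Risk in exposed = 217/603 = 0.35987; risk in unexposed = 199/1482 = 0.13428.
RR = 0.35987 / 0.13428 = 2.68002
The risk among the exposed is 2.68 times that among the unexposed.

2.68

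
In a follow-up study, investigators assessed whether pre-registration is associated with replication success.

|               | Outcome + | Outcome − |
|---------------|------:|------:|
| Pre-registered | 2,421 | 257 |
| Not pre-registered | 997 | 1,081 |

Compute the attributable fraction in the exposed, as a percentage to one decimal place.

46.9

Cells: a = 2421, b = 257, c = 997, d = 1081.
Risk in exposed = 2421/2678 = 0.90403; risk in unexposed = 997/2078 = 0.47979.
RR = 0.90403/0.47979 = 1.88423
AR% = (RR − 1)/RR × 100 = (1.88423 − 1)/1.88423 × 100 = 46.9280%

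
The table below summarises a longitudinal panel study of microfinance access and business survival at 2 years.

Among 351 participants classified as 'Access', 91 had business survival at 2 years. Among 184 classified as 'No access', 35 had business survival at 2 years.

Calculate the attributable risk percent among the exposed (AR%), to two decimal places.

26.63

From the description: a = 91, b = 260, c = 35, d = 149.
Risk in exposed = 91/351 = 0.25926; risk in unexposed = 35/184 = 0.19022.
RR = 0.25926/0.19022 = 1.36296
AR% = (RR − 1)/RR × 100 = (1.36296 − 1)/1.36296 × 100 = 26.6304%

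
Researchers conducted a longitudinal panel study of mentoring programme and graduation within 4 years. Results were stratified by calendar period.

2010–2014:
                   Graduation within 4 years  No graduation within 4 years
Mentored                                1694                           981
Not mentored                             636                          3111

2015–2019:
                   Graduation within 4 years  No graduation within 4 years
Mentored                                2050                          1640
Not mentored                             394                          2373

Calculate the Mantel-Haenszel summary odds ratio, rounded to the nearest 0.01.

7.98

OR_MH = Σ(aᵢdᵢ/nᵢ) / Σ(bᵢcᵢ/nᵢ), where nᵢ is the stratum total.
Stratum 1 (2010–2014): n = 6422; a·d/n = 1694·3111/6422 = 820.6219; b·c/n = 981·636/6422 = 97.1529
Stratum 2 (2015–2019): n = 6457; a·d/n = 2050·2373/6457 = 753.3917; b·c/n = 1640·394/6457 = 100.0712
OR_MH = (820.6219 + 753.3917) / (97.1529 + 100.0712) = 1574.0136 / 197.2242 = 7.98084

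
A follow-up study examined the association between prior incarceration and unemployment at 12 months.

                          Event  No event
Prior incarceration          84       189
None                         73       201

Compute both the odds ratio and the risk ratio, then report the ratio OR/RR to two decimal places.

1.06

Cells: a = 84, b = 189, c = 73, d = 201.
OR = (84·201)/(189·73) = 16884/13797 = 1.22374
Risk in exposed = 84/273 = 0.30769; risk in unexposed = 73/274 = 0.26642; RR = 1.15490
OR/RR = 1.22374 / 1.15490 = 1.05961
The outcome is not rare, so the OR lies further from 1 than the RR.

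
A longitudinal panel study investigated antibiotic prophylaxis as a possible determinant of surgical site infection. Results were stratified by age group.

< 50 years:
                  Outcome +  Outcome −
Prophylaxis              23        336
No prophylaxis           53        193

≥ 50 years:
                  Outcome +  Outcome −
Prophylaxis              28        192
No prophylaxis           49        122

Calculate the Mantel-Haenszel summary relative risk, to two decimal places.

RR_MH = Σ(aᵢ·n₀ᵢ/nᵢ) / Σ(cᵢ·n₁ᵢ/nᵢ), with n₁ᵢ = aᵢ+bᵢ (exposed), n₀ᵢ = cᵢ+dᵢ (unexposed), nᵢ = n₁ᵢ+n₀ᵢ.
Stratum 1 (< 50 years): n₁ = 359, n₀ = 246, n = 605; a·n₀/n = 23·246/605 = 9.3521; c·n₁/n = 53·359/605 = 31.4496
Stratum 2 (≥ 50 years): n₁ = 220, n₀ = 171, n = 391; a·n₀/n = 28·171/391 = 12.2455; c·n₁/n = 49·220/391 = 27.5703
RR_MH = (9.3521 + 12.2455) / (31.4496 + 27.5703) = 21.5976 / 59.0199 = 0.36594

0.37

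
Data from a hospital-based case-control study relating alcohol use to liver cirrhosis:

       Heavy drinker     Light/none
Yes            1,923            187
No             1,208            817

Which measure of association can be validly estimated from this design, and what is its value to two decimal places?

Reading the table with exposure as columns: a = 1923 (Heavy drinker, case), b = 1208 (Heavy drinker, non-case), c = 187 (Light/none, case), d = 817.
This is a hospital-based case-control study: participants were sampled on outcome status, so risks in the source population cannot be estimated directly — relative risk is not valid here. The odds ratio is the appropriate measure.
OR = (a·d)/(b·c) = (1923 × 817) / (1208 × 187) = 1571091 / 225896 = 6.95493

6.95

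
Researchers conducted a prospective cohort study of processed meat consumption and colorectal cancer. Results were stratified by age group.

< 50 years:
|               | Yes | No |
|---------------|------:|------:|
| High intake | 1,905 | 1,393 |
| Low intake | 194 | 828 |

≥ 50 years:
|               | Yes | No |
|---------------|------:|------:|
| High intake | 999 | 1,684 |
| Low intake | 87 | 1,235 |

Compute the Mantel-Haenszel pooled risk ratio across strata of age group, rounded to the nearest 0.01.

3.78

RR_MH = Σ(aᵢ·n₀ᵢ/nᵢ) / Σ(cᵢ·n₁ᵢ/nᵢ), with n₁ᵢ = aᵢ+bᵢ (exposed), n₀ᵢ = cᵢ+dᵢ (unexposed), nᵢ = n₁ᵢ+n₀ᵢ.
Stratum 1 (< 50 years): n₁ = 3298, n₀ = 1022, n = 4320; a·n₀/n = 1905·1022/4320 = 450.6736; c·n₁/n = 194·3298/4320 = 148.1046
Stratum 2 (≥ 50 years): n₁ = 2683, n₀ = 1322, n = 4005; a·n₀/n = 999·1322/4005 = 329.7573; c·n₁/n = 87·2683/4005 = 58.2824
RR_MH = (450.6736 + 329.7573) / (148.1046 + 58.2824) = 780.4309 / 206.3870 = 3.78140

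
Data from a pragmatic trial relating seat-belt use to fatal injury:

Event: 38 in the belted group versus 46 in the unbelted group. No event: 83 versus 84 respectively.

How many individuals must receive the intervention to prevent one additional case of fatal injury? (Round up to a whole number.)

26

Risk in treated group = 38/121 = 0.31405; risk in control = 46/130 = 0.35385.
Absolute risk reduction = 0.35385 − 0.31405 = 0.03980
NNT = 1 / ARR = 1 / 0.03980 = 25.128 → round up → 26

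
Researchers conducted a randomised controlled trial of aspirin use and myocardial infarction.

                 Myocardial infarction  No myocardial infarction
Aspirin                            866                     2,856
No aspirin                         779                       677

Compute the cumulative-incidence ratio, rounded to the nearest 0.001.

Cells: a = 866, b = 2856, c = 779, d = 677.
Risk in exposed = 866/3722 = 0.23267; risk in unexposed = 779/1456 = 0.53503.
RR = 0.23267 / 0.53503 = 0.43488
The risk is 57% lower among the exposed than among the unexposed.

0.435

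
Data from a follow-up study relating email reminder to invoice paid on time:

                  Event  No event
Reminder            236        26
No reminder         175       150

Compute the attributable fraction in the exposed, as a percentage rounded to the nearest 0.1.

Cells: a = 236, b = 26, c = 175, d = 150.
Risk in exposed = 236/262 = 0.90076; risk in unexposed = 175/325 = 0.53846.
RR = 0.90076/0.53846 = 1.67285
AR% = (RR − 1)/RR × 100 = (1.67285 − 1)/1.67285 × 100 = 40.2216%

40.2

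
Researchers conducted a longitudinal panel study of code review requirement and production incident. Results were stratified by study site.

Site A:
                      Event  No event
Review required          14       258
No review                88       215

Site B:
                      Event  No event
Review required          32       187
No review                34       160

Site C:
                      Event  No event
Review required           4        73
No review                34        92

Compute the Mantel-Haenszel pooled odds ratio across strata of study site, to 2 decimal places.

OR_MH = Σ(aᵢdᵢ/nᵢ) / Σ(bᵢcᵢ/nᵢ), where nᵢ is the stratum total.
Stratum 1 (Site A): n = 575; a·d/n = 14·215/575 = 5.2348; b·c/n = 258·88/575 = 39.4852
Stratum 2 (Site B): n = 413; a·d/n = 32·160/413 = 12.3971; b·c/n = 187·34/413 = 15.3947
Stratum 3 (Site C): n = 203; a·d/n = 4·92/203 = 1.8128; b·c/n = 73·34/203 = 12.2266
OR_MH = (5.2348 + 12.3971 + 1.8128) / (39.4852 + 15.3947 + 12.2266) = 19.4447 / 67.1065 = 0.28976

0.29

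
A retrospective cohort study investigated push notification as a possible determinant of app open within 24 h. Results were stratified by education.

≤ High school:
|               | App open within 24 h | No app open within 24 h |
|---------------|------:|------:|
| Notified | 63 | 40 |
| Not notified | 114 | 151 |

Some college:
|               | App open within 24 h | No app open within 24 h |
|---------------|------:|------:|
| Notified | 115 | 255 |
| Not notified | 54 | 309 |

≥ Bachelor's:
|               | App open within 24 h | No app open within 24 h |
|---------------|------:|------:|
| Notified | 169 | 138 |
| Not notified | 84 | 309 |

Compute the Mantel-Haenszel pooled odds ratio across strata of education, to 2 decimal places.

3.12

OR_MH = Σ(aᵢdᵢ/nᵢ) / Σ(bᵢcᵢ/nᵢ), where nᵢ is the stratum total.
Stratum 1 (≤ High school): n = 368; a·d/n = 63·151/368 = 25.8505; b·c/n = 40·114/368 = 12.3913
Stratum 2 (Some college): n = 733; a·d/n = 115·309/733 = 48.4789; b·c/n = 255·54/733 = 18.7858
Stratum 3 (≥ Bachelor's): n = 700; a·d/n = 169·309/700 = 74.6014; b·c/n = 138·84/700 = 16.5600
OR_MH = (25.8505 + 48.4789 + 74.6014) / (12.3913 + 18.7858 + 16.5600) = 148.9308 / 47.7371 = 3.11981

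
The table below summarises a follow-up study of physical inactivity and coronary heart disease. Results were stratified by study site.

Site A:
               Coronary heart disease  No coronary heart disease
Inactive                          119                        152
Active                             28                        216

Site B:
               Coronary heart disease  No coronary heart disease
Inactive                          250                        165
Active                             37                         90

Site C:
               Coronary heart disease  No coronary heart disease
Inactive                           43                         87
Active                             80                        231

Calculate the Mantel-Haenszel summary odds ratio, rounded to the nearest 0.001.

3.227

OR_MH = Σ(aᵢdᵢ/nᵢ) / Σ(bᵢcᵢ/nᵢ), where nᵢ is the stratum total.
Stratum 1 (Site A): n = 515; a·d/n = 119·216/515 = 49.9107; b·c/n = 152·28/515 = 8.2641
Stratum 2 (Site B): n = 542; a·d/n = 250·90/542 = 41.5129; b·c/n = 165·37/542 = 11.2638
Stratum 3 (Site C): n = 441; a·d/n = 43·231/441 = 22.5238; b·c/n = 87·80/441 = 15.7823
OR_MH = (49.9107 + 41.5129 + 22.5238) / (8.2641 + 11.2638 + 15.7823) = 113.9474 / 35.3102 = 3.22704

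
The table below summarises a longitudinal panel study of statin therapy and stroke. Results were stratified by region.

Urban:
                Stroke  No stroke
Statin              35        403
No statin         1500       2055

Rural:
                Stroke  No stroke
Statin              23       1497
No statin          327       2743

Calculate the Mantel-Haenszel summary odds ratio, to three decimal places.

0.123

OR_MH = Σ(aᵢdᵢ/nᵢ) / Σ(bᵢcᵢ/nᵢ), where nᵢ is the stratum total.
Stratum 1 (Urban): n = 3993; a·d/n = 35·2055/3993 = 18.0128; b·c/n = 403·1500/3993 = 151.3899
Stratum 2 (Rural): n = 4590; a·d/n = 23·2743/4590 = 13.7449; b·c/n = 1497·327/4590 = 106.6490
OR_MH = (18.0128 + 13.7449) / (151.3899 + 106.6490) = 31.7577 / 258.0390 = 0.12307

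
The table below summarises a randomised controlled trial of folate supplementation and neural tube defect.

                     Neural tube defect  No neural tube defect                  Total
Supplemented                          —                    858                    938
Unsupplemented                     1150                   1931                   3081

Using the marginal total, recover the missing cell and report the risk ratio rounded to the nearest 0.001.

The missing cell is in the exposed row: 938 − 858 = 80.
So a = 80, b = 858, c = 1150, d = 1931.
RR = [a/(a+b)] / [c/(c+d)] = (80/938) / (1150/3081) = 0.08529/0.37326 = 0.22850

0.228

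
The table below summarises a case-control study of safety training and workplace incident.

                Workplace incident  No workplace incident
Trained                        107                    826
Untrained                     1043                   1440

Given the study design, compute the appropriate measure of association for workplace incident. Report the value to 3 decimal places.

0.179

Cells: a = 107, b = 826, c = 1043, d = 1440.
This is a case-control study: participants were sampled on outcome status, so risks in the source population cannot be estimated directly — relative risk is not valid here. The odds ratio is the appropriate measure.
OR = (a·d)/(b·c) = (107 × 1440) / (826 × 1043) = 154080 / 861518 = 0.17885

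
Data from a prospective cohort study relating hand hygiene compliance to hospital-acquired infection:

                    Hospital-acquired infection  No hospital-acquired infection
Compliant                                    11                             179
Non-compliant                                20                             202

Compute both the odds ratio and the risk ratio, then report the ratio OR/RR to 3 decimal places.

0.966

Cells: a = 11, b = 179, c = 20, d = 202.
OR = (11·202)/(179·20) = 2222/3580 = 0.62067
Risk in exposed = 11/190 = 0.05789; risk in unexposed = 20/222 = 0.09009; RR = 0.64263
OR/RR = 0.62067 / 0.64263 = 0.96583
The outcome is rare in both groups, so OR ≈ RR (ratio near 1).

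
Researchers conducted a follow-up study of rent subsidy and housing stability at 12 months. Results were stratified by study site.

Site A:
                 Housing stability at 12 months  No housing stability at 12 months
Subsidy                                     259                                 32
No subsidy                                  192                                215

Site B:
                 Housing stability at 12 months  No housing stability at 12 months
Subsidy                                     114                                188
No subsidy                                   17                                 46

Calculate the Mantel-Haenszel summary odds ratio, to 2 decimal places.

OR_MH = Σ(aᵢdᵢ/nᵢ) / Σ(bᵢcᵢ/nᵢ), where nᵢ is the stratum total.
Stratum 1 (Site A): n = 698; a·d/n = 259·215/698 = 79.7779; b·c/n = 32·192/698 = 8.8023
Stratum 2 (Site B): n = 365; a·d/n = 114·46/365 = 14.3671; b·c/n = 188·17/365 = 8.7562
OR_MH = (79.7779 + 14.3671) / (8.8023 + 8.7562) = 94.1451 / 17.5585 = 5.36181

5.36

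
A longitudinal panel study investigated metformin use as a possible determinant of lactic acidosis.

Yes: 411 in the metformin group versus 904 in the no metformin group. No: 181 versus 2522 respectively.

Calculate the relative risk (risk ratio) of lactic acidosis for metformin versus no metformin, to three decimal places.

2.631

From the description: a = 411, b = 181, c = 904, d = 2522.
Risk in exposed = 411/592 = 0.69426; risk in unexposed = 904/3426 = 0.26386.
RR = 0.69426 / 0.26386 = 2.63111
The risk among the exposed is 2.63 times that among the unexposed.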